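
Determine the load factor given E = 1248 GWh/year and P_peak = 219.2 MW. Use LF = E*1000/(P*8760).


LF = 1248 * 1000 / (219.2 * 8760) = 0.6499


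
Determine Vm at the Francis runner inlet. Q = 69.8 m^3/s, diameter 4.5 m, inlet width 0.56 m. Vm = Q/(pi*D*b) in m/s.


Vm = 69.8 / (pi * 4.5 * 0.56) = 8.8167 m/s


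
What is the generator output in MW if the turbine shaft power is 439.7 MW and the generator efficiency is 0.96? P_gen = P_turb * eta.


P_gen = 439.7 * 0.96 = 422.1120 MW


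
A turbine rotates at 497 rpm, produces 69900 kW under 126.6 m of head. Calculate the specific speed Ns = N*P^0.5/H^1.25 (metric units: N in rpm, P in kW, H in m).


Ns = 497 * 69900^0.5 / 126.6^1.25 = 309.4232


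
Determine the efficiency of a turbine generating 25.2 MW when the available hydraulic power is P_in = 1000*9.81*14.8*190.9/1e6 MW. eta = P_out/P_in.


P_in = 1000 * 9.81 * 14.8 * 190.9 / 1e6 = 27.7164 MW
eta = 25.2 / 27.7164 = 0.9092


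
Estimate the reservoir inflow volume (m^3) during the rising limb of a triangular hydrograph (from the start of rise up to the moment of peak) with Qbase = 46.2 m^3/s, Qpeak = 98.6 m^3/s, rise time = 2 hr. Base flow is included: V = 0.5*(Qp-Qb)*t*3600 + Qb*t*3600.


V = 0.5*(98.6 - 46.2)*2*3600 + 46.2*2*3600 = 521280.0000 m^3


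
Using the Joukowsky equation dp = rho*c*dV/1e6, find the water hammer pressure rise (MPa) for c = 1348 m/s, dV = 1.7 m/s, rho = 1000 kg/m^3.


dp = 1000 * 1348 * 1.7 / 1e6 = 2.2916 MPa


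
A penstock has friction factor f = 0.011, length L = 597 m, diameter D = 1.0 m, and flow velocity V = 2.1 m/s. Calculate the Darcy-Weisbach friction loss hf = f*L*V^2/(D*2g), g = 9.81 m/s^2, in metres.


hf = 0.011 * 597 * 2.1^2 / (1.0 * 2 * 9.81) = 1.4761 m


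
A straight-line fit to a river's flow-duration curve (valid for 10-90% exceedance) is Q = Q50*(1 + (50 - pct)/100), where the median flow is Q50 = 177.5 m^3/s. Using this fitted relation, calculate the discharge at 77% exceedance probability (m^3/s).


Q = 177.5 * (1 + (50 - 77)/100) = 129.5750 m^3/s


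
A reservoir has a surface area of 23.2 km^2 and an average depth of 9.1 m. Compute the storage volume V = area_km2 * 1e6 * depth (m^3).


V = 23.2 * 1e6 * 9.1 = 2.1112e+08 m^3


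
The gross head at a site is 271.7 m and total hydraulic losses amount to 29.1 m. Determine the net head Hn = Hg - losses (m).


Hn = 271.7 - 29.1 = 242.6000 m


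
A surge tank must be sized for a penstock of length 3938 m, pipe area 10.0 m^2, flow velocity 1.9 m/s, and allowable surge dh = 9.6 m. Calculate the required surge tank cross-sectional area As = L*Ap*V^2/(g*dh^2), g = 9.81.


As = 3938 * 10.0 * 1.9^2 / (9.81 * 9.6^2) = 157.2430 m^2


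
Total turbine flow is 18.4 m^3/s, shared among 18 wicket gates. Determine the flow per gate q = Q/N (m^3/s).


q = 18.4 / 18 = 1.0222 m^3/s


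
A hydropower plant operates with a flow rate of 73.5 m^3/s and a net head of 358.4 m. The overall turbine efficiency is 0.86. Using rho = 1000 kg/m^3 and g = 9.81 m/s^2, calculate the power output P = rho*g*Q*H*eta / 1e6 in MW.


P = 1000 * 9.81 * 73.5 * 358.4 * 0.86 / 1e6 = 222.2403 MW


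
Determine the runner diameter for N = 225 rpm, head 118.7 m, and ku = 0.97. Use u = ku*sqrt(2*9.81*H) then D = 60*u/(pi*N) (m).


u = 0.97 * sqrt(2*9.81*118.7) = 46.8109 m/s
D = 60 * 46.8109 / (pi * 225) = 3.9734 m


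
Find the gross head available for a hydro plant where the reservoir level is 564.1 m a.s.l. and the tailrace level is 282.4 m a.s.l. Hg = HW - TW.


Hg = 564.1 - 282.4 = 281.7000 m


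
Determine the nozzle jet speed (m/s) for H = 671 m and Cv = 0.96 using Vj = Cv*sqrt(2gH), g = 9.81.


Vj = 0.96 * sqrt(2*9.81*671) = 110.1494 m/s


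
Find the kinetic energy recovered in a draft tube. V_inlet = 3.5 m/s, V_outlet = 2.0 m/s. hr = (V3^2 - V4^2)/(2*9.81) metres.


hr = (3.5^2 - 2.0^2) / (2*9.81) = 0.4205 m


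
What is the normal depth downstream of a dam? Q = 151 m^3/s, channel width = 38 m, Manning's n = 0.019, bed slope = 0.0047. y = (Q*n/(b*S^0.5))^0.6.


y = (151 * 0.019 / (38 * 0.0047^0.5))^0.6 = 1.0596 m


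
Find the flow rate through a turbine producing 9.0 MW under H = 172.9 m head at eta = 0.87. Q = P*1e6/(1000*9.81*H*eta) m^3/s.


Q = 9.0 * 1e6 / (1000 * 9.81 * 172.9 * 0.87) = 6.0990 m^3/s


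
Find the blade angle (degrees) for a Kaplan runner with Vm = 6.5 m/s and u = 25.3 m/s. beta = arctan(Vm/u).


beta = arctan(6.5 / 25.3) = 14.4086 degrees


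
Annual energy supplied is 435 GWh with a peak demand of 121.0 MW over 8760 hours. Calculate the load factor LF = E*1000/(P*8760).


LF = 435 * 1000 / (121.0 * 8760) = 0.4104


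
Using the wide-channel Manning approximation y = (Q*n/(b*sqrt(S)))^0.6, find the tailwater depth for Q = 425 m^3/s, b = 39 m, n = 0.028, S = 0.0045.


y = (425 * 0.028 / (39 * 0.0045^0.5))^0.6 = 2.4816 m


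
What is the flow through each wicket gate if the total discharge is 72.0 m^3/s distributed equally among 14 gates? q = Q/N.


q = 72.0 / 14 = 5.1429 m^3/s


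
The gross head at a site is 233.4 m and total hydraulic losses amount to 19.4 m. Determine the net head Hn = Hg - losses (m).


Hn = 233.4 - 19.4 = 214.0000 m


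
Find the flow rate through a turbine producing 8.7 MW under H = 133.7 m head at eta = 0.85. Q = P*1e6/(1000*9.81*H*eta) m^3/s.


Q = 8.7 * 1e6 / (1000 * 9.81 * 133.7 * 0.85) = 7.8037 m^3/s


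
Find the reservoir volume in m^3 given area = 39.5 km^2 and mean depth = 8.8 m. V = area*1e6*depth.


V = 39.5 * 1e6 * 8.8 = 3.4760e+08 m^3


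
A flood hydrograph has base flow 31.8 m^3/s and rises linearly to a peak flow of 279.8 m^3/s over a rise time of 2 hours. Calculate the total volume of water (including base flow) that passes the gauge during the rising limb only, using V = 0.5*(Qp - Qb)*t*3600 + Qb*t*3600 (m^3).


V = 0.5*(279.8 - 31.8)*2*3600 + 31.8*2*3600 = 1.1218e+06 m^3


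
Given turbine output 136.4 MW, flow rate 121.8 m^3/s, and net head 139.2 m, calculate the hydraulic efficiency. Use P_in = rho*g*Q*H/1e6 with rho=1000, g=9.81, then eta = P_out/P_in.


P_in = 1000 * 9.81 * 121.8 * 139.2 / 1e6 = 166.3242 MW
eta = 136.4 / 166.3242 = 0.8201


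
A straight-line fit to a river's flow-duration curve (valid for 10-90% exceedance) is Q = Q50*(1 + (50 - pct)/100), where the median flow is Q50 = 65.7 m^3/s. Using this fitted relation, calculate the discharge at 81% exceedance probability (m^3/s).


Q = 65.7 * (1 + (50 - 81)/100) = 45.3330 m^3/s


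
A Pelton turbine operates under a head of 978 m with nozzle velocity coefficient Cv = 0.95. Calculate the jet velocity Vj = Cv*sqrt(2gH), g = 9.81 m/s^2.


Vj = 0.95 * sqrt(2*9.81*978) = 131.5960 m/s


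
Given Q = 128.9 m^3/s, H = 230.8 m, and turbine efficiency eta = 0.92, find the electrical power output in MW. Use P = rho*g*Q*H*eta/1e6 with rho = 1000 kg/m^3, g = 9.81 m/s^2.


P = 1000 * 9.81 * 128.9 * 230.8 * 0.92 / 1e6 = 268.5008 MW


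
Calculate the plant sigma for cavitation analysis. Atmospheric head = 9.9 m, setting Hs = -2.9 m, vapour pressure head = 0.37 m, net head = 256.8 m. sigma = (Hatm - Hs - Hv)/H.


sigma = (9.9 - (-2.9) - 0.37) / 256.8 = 0.0484


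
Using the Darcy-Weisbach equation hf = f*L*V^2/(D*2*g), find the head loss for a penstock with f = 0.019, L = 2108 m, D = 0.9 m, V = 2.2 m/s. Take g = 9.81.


hf = 0.019 * 2108 * 2.2^2 / (0.9 * 2 * 9.81) = 10.9781 m


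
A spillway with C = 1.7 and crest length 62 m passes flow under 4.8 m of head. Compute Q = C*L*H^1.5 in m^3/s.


Q = 1.7 * 62 * 4.8^1.5 = 1108.4152 m^3/s


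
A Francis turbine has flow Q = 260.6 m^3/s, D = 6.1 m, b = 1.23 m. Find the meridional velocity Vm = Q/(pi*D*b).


Vm = 260.6 / (pi * 6.1 * 1.23) = 11.0558 m/s


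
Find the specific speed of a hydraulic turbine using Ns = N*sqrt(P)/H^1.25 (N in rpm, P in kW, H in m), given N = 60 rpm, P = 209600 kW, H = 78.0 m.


Ns = 60 * 209600^0.5 / 78.0^1.25 = 118.5028


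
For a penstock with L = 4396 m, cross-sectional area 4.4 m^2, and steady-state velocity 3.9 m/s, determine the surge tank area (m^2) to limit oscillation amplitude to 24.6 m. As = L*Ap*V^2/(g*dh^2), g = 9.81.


As = 4396 * 4.4 * 3.9^2 / (9.81 * 24.6^2) = 49.5565 m^2


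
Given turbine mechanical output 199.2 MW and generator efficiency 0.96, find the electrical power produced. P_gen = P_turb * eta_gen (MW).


P_gen = 199.2 * 0.96 = 191.2320 MW


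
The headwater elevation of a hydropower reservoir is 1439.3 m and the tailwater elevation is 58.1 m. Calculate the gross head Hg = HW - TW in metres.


Hg = 1439.3 - 58.1 = 1381.2000 m


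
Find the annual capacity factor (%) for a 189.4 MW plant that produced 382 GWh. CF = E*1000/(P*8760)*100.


CF = 382 * 1000 / (189.4 * 8760) * 100 = 23.0239 %


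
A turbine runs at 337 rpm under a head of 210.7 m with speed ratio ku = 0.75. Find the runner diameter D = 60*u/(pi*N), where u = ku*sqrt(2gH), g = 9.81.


u = 0.75 * sqrt(2*9.81*210.7) = 48.2218 m/s
D = 60 * 48.2218 / (pi * 337) = 2.7328 m


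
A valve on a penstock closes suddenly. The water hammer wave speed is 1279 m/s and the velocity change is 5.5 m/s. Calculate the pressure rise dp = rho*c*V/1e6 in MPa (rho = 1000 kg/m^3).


dp = 1000 * 1279 * 5.5 / 1e6 = 7.0345 MPa


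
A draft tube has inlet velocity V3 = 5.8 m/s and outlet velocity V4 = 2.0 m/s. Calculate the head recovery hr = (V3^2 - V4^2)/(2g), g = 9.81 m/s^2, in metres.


hr = (5.8^2 - 2.0^2) / (2*9.81) = 1.5107 m


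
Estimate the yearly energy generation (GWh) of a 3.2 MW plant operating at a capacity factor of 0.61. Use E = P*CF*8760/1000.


E = 3.2 * 0.61 * 8760 / 1000 = 17.0995 GWh


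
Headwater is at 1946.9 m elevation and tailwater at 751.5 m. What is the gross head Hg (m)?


Hg = 1946.9 - 751.5 = 1195.4000 m


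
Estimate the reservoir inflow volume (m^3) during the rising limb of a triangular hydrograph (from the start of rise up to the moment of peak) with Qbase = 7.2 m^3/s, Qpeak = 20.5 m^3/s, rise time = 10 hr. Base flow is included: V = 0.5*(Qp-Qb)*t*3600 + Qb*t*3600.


V = 0.5*(20.5 - 7.2)*10*3600 + 7.2*10*3600 = 498600.0000 m^3


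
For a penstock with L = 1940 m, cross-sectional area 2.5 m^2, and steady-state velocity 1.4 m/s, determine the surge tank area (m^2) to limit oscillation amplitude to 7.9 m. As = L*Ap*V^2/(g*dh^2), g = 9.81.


As = 1940 * 2.5 * 1.4^2 / (9.81 * 7.9^2) = 15.5265 m^2


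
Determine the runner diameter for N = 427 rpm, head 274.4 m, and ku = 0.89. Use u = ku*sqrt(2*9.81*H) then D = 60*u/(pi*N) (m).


u = 0.89 * sqrt(2*9.81*274.4) = 65.3028 m/s
D = 60 * 65.3028 / (pi * 427) = 2.9208 m


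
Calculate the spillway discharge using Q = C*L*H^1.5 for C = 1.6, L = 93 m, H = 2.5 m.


Q = 1.6 * 93 * 2.5^1.5 = 588.1836 m^3/s


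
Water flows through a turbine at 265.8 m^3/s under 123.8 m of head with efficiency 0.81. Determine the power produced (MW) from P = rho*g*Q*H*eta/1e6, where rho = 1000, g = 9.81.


P = 1000 * 9.81 * 265.8 * 123.8 * 0.81 / 1e6 = 261.4747 MW


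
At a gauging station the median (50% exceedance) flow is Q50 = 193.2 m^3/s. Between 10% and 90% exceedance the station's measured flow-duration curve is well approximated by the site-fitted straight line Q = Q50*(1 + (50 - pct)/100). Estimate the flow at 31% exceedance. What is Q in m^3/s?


Q = 193.2 * (1 + (50 - 31)/100) = 229.9080 m^3/s


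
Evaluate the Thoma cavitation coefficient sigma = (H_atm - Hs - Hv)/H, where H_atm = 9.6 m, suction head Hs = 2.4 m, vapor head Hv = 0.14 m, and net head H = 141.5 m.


sigma = (9.6 - 2.4 - 0.14) / 141.5 = 0.0499


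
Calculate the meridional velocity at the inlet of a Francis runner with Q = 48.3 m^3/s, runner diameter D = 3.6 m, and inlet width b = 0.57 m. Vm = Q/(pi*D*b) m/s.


Vm = 48.3 / (pi * 3.6 * 0.57) = 7.4924 m/s


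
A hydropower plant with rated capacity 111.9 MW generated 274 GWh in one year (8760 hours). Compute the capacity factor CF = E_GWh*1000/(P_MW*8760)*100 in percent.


CF = 274 * 1000 / (111.9 * 8760) * 100 = 27.9522 %


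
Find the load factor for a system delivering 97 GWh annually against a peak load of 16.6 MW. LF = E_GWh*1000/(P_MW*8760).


LF = 97 * 1000 / (16.6 * 8760) = 0.6671


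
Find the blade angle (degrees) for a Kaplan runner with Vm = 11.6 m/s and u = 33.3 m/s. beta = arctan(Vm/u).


beta = arctan(11.6 / 33.3) = 19.2057 degrees


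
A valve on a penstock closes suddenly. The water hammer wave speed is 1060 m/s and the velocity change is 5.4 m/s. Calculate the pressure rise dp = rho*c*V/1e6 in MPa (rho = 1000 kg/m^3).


dp = 1000 * 1060 * 5.4 / 1e6 = 5.7240 MPa


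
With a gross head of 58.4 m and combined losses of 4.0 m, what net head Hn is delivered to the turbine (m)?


Hn = 58.4 - 4.0 = 54.4000 m


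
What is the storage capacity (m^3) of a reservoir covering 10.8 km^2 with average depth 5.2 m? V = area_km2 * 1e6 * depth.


V = 10.8 * 1e6 * 5.2 = 5.6160e+07 m^3


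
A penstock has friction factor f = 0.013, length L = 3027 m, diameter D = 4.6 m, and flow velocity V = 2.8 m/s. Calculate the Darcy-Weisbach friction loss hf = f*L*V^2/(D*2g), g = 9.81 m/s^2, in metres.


hf = 0.013 * 3027 * 2.8^2 / (4.6 * 2 * 9.81) = 3.4183 m


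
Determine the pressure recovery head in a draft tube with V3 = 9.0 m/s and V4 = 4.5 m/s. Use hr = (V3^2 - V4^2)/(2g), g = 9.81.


hr = (9.0^2 - 4.5^2) / (2*9.81) = 3.0963 m


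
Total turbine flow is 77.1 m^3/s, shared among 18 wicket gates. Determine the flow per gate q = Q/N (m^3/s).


q = 77.1 / 18 = 4.2833 m^3/s


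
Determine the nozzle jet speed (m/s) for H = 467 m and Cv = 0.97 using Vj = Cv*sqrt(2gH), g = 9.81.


Vj = 0.97 * sqrt(2*9.81*467) = 92.8495 m/s


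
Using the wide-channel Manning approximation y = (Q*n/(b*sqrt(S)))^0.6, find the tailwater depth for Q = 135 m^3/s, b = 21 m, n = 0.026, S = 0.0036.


y = (135 * 0.026 / (21 * 0.0036^0.5))^0.6 = 1.8491 m


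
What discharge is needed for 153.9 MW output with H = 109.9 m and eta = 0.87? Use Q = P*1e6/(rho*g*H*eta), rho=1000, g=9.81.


Q = 153.9 * 1e6 / (1000 * 9.81 * 109.9 * 0.87) = 164.0789 m^3/s


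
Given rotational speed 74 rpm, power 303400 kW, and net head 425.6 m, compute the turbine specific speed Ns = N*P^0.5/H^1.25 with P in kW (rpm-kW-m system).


Ns = 74 * 303400^0.5 / 425.6^1.25 = 21.0857


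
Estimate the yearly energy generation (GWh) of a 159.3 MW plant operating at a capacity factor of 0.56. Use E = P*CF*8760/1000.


E = 159.3 * 0.56 * 8760 / 1000 = 781.4621 GWh


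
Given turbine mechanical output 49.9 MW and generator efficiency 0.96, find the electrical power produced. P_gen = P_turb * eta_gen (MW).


P_gen = 49.9 * 0.96 = 47.9040 MW


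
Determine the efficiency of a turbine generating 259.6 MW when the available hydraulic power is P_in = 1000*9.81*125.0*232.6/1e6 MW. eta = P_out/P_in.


P_in = 1000 * 9.81 * 125.0 * 232.6 / 1e6 = 285.2258 MW
eta = 259.6 / 285.2258 = 0.9102


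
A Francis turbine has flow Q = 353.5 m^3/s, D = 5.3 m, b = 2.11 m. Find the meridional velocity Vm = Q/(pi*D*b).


Vm = 353.5 / (pi * 5.3 * 2.11) = 10.0619 m/s


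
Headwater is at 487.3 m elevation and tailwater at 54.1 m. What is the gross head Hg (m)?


Hg = 487.3 - 54.1 = 433.2000 m


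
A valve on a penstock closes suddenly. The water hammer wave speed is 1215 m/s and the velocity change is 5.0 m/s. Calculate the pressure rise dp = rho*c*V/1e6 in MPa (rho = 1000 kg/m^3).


dp = 1000 * 1215 * 5.0 / 1e6 = 6.0750 MPa


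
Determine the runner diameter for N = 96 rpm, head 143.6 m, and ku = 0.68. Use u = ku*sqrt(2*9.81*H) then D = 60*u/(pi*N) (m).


u = 0.68 * sqrt(2*9.81*143.6) = 36.0941 m/s
D = 60 * 36.0941 / (pi * 96) = 7.1807 m


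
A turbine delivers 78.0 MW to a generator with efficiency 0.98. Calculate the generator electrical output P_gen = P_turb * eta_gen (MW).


P_gen = 78.0 * 0.98 = 76.4400 MW


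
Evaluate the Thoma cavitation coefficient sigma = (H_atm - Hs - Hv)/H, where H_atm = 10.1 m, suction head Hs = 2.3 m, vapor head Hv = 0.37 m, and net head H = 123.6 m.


sigma = (10.1 - 2.3 - 0.37) / 123.6 = 0.0601


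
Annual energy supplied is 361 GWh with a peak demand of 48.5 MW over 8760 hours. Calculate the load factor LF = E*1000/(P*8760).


LF = 361 * 1000 / (48.5 * 8760) = 0.8497


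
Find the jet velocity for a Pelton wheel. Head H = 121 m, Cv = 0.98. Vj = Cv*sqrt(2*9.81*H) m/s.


Vj = 0.98 * sqrt(2*9.81*121) = 47.7494 m/s


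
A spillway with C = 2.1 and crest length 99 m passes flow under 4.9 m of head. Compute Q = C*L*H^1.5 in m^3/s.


Q = 2.1 * 99 * 4.9^1.5 = 2255.0107 m^3/s


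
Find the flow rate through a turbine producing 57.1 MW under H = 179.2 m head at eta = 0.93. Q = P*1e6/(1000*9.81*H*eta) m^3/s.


Q = 57.1 * 1e6 / (1000 * 9.81 * 179.2 * 0.93) = 34.9258 m^3/s


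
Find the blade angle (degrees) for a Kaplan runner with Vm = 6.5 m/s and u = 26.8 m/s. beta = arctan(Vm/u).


beta = arctan(6.5 / 26.8) = 13.6331 degrees


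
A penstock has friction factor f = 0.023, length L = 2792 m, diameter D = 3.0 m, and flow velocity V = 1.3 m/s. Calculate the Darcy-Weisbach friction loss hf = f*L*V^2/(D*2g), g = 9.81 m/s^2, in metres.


hf = 0.023 * 2792 * 1.3^2 / (3.0 * 2 * 9.81) = 1.8438 m


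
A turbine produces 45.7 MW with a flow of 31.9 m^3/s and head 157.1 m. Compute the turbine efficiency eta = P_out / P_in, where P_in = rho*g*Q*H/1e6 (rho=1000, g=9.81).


P_in = 1000 * 9.81 * 31.9 * 157.1 / 1e6 = 49.1627 MW
eta = 45.7 / 49.1627 = 0.9296


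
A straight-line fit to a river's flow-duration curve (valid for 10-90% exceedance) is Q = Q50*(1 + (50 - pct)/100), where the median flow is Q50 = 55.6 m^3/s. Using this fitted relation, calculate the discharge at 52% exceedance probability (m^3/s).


Q = 55.6 * (1 + (50 - 52)/100) = 54.4880 m^3/s


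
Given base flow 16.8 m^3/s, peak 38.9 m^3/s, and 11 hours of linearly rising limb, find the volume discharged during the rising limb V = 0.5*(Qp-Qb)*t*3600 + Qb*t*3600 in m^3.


V = 0.5*(38.9 - 16.8)*11*3600 + 16.8*11*3600 = 1.1029e+06 m^3


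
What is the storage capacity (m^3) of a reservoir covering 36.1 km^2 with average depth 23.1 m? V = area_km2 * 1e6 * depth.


V = 36.1 * 1e6 * 23.1 = 8.3391e+08 m^3


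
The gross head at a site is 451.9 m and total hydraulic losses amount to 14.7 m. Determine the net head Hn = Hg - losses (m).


Hn = 451.9 - 14.7 = 437.2000 m


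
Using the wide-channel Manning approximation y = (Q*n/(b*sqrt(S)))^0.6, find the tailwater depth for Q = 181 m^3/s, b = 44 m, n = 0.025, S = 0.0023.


y = (181 * 0.025 / (44 * 0.0023^0.5))^0.6 = 1.5805 m


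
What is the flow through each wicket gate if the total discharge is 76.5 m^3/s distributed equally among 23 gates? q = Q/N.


q = 76.5 / 23 = 3.3261 m^3/s


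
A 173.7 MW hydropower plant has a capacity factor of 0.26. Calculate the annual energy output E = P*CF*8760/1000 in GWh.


E = 173.7 * 0.26 * 8760 / 1000 = 395.6191 GWh


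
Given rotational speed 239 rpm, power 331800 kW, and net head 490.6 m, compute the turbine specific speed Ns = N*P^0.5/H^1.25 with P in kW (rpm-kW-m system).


Ns = 239 * 331800^0.5 / 490.6^1.25 = 59.6248


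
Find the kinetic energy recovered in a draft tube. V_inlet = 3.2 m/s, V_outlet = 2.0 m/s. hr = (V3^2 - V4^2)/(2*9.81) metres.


hr = (3.2^2 - 2.0^2) / (2*9.81) = 0.3180 m


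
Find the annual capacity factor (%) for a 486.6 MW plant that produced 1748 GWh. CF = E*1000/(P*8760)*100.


CF = 1748 * 1000 / (486.6 * 8760) * 100 = 41.0077 %


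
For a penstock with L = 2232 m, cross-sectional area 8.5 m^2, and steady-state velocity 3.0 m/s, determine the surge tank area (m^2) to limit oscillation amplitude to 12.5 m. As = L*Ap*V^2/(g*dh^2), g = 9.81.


As = 2232 * 8.5 * 3.0^2 / (9.81 * 12.5^2) = 111.3952 m^2


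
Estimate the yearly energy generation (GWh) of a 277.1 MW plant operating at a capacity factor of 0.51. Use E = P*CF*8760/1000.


E = 277.1 * 0.51 * 8760 / 1000 = 1237.9720 GWh


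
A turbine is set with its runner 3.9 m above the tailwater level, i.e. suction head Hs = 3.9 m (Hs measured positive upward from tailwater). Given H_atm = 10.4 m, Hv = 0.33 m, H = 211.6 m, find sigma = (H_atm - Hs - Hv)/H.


sigma = (10.4 - 3.9 - 0.33) / 211.6 = 0.0292


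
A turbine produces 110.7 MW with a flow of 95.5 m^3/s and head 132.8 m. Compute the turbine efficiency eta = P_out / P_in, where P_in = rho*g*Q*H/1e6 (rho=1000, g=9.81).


P_in = 1000 * 9.81 * 95.5 * 132.8 / 1e6 = 124.4143 MW
eta = 110.7 / 124.4143 = 0.8898


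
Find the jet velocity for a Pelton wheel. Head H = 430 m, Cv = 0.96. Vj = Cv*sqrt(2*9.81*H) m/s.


Vj = 0.96 * sqrt(2*9.81*430) = 88.1769 m/s


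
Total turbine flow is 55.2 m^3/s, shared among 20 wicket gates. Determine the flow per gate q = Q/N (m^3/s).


q = 55.2 / 20 = 2.7600 m^3/s


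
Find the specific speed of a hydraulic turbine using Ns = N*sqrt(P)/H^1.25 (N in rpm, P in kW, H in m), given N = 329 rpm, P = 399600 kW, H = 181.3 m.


Ns = 329 * 399600^0.5 / 181.3^1.25 = 312.6161


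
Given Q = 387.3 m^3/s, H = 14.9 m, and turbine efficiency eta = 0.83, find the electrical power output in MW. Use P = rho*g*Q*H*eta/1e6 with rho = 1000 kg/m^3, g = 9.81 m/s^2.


P = 1000 * 9.81 * 387.3 * 14.9 * 0.83 / 1e6 = 46.9873 MW


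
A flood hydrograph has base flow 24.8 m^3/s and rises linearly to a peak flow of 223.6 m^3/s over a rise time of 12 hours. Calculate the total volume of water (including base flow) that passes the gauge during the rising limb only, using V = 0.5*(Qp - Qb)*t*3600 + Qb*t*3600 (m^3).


V = 0.5*(223.6 - 24.8)*12*3600 + 24.8*12*3600 = 5.3654e+06 m^3


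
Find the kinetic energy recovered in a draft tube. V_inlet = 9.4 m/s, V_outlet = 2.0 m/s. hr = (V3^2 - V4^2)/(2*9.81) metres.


hr = (9.4^2 - 2.0^2) / (2*9.81) = 4.2997 m


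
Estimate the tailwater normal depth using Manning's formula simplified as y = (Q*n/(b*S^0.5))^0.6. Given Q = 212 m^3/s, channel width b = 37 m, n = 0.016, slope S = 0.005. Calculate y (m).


y = (212 * 0.016 / (37 * 0.005^0.5))^0.6 = 1.1686 m


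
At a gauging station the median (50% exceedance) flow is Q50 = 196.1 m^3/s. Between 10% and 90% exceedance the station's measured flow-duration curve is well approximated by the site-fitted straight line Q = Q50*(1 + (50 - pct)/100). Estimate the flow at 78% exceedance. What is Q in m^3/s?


Q = 196.1 * (1 + (50 - 78)/100) = 141.1920 m^3/s


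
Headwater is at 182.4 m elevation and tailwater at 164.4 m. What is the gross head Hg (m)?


Hg = 182.4 - 164.4 = 18.0000 m


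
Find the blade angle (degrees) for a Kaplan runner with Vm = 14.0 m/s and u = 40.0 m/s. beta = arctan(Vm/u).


beta = arctan(14.0 / 40.0) = 19.2900 degrees


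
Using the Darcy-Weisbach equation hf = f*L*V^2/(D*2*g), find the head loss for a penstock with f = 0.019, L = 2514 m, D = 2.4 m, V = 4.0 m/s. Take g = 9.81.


hf = 0.019 * 2514 * 4.0^2 / (2.4 * 2 * 9.81) = 16.2304 m


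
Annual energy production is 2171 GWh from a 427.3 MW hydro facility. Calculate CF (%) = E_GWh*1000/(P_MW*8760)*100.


CF = 2171 * 1000 / (427.3 * 8760) * 100 = 57.9993 %


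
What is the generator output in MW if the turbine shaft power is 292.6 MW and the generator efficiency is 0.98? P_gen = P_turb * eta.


P_gen = 292.6 * 0.98 = 286.7480 MW


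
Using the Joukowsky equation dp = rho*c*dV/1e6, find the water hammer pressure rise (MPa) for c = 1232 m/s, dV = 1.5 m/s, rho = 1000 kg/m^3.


dp = 1000 * 1232 * 1.5 / 1e6 = 1.8480 MPa


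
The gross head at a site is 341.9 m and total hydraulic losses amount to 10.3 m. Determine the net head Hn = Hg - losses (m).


Hn = 341.9 - 10.3 = 331.6000 m


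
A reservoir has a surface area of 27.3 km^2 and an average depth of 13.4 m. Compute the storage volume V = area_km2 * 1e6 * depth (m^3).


V = 27.3 * 1e6 * 13.4 = 3.6582e+08 m^3


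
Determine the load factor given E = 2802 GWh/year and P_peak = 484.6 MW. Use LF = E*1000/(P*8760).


LF = 2802 * 1000 / (484.6 * 8760) = 0.6601


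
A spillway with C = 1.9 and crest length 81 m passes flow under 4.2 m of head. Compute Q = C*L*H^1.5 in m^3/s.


Q = 1.9 * 81 * 4.2^1.5 = 1324.6848 m^3/s


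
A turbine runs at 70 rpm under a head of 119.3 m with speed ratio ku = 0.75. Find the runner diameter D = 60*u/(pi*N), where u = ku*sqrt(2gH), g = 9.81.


u = 0.75 * sqrt(2*9.81*119.3) = 36.2853 m/s
D = 60 * 36.2853 / (pi * 70) = 9.9000 m


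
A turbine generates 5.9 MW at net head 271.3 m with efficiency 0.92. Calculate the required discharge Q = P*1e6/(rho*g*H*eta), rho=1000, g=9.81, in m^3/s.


Q = 5.9 * 1e6 / (1000 * 9.81 * 271.3 * 0.92) = 2.4096 m^3/s


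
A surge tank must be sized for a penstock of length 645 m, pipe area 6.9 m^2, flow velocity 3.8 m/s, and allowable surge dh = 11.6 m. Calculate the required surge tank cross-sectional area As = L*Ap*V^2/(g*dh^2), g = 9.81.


As = 645 * 6.9 * 3.8^2 / (9.81 * 11.6^2) = 48.6845 m^2


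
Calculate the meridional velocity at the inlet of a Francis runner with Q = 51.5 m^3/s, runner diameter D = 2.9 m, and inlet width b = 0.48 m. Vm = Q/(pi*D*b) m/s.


Vm = 51.5 / (pi * 2.9 * 0.48) = 11.7766 m/s


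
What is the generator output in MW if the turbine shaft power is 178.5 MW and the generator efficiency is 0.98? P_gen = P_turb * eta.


P_gen = 178.5 * 0.98 = 174.9300 MW


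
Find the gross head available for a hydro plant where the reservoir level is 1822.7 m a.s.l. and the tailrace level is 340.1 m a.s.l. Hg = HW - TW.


Hg = 1822.7 - 340.1 = 1482.6000 m


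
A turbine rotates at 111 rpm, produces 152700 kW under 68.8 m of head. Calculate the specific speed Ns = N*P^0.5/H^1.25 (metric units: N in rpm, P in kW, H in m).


Ns = 111 * 152700^0.5 / 68.8^1.25 = 218.9056


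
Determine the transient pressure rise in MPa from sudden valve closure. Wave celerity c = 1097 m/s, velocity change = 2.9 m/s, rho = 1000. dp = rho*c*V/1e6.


dp = 1000 * 1097 * 2.9 / 1e6 = 3.1813 MPa


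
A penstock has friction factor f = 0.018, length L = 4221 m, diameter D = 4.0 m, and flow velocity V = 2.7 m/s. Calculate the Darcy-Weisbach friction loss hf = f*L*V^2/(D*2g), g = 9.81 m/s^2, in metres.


hf = 0.018 * 4221 * 2.7^2 / (4.0 * 2 * 9.81) = 7.0576 m


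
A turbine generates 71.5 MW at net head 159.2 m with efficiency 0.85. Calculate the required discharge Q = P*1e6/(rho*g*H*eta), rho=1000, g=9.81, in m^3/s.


Q = 71.5 * 1e6 / (1000 * 9.81 * 159.2 * 0.85) = 53.8611 m^3/s


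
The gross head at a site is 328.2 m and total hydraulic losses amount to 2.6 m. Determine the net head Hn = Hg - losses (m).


Hn = 328.2 - 2.6 = 325.6000 m


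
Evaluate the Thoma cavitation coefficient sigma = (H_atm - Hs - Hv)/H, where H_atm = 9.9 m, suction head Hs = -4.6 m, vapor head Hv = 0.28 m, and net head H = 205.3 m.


sigma = (9.9 - (-4.6) - 0.28) / 205.3 = 0.0693


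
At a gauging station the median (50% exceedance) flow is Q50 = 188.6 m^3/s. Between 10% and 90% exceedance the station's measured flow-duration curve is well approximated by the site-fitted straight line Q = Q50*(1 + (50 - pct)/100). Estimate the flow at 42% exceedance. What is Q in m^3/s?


Q = 188.6 * (1 + (50 - 42)/100) = 203.6880 m^3/s


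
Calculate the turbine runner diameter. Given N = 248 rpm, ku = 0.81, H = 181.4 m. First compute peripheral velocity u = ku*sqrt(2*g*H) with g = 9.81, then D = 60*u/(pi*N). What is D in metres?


u = 0.81 * sqrt(2*9.81*181.4) = 48.3229 m/s
D = 60 * 48.3229 / (pi * 248) = 3.7214 m


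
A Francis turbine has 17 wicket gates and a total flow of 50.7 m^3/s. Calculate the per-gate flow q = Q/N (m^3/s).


q = 50.7 / 17 = 2.9824 m^3/s


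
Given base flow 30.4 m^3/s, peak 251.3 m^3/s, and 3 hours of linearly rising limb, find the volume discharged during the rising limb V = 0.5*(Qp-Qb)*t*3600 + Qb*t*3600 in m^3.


V = 0.5*(251.3 - 30.4)*3*3600 + 30.4*3*3600 = 1.5212e+06 m^3


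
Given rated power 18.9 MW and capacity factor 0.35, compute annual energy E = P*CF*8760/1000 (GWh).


E = 18.9 * 0.35 * 8760 / 1000 = 57.9474 GWh


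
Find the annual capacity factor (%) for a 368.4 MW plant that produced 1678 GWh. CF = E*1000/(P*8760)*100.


CF = 1678 * 1000 / (368.4 * 8760) * 100 = 51.9958 %


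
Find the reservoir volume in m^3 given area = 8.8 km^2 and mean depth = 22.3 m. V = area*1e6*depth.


V = 8.8 * 1e6 * 22.3 = 1.9624e+08 m^3


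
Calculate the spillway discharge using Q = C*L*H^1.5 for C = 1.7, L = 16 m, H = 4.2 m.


Q = 1.7 * 16 * 4.2^1.5 = 234.1223 m^3/s


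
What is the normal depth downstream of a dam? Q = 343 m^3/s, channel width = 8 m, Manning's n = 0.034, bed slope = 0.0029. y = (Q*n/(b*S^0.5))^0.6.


y = (343 * 0.034 / (8 * 0.0029^0.5))^0.6 = 7.2359 m


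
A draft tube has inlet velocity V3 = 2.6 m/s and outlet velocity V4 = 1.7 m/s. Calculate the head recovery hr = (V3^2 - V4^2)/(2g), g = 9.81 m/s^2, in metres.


hr = (2.6^2 - 1.7^2) / (2*9.81) = 0.1972 m


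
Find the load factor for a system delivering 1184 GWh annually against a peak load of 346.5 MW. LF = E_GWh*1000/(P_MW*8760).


LF = 1184 * 1000 / (346.5 * 8760) = 0.3901


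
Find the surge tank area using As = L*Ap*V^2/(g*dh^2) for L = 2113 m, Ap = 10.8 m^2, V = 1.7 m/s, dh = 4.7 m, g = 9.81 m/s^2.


As = 2113 * 10.8 * 1.7^2 / (9.81 * 4.7^2) = 304.3381 m^2


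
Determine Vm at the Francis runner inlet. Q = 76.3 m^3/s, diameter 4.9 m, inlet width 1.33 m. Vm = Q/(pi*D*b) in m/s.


Vm = 76.3 / (pi * 4.9 * 1.33) = 3.7267 m/s


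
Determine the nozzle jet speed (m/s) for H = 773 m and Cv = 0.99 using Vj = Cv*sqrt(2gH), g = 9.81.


Vj = 0.99 * sqrt(2*9.81*773) = 121.9199 m/s


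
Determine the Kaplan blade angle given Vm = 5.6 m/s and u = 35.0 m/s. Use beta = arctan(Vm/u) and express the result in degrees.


beta = arctan(5.6 / 35.0) = 9.0903 degrees


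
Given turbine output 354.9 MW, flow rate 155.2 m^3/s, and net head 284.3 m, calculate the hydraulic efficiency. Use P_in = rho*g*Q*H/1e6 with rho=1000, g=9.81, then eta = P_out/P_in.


P_in = 1000 * 9.81 * 155.2 * 284.3 / 1e6 = 432.8502 MW
eta = 354.9 / 432.8502 = 0.8199


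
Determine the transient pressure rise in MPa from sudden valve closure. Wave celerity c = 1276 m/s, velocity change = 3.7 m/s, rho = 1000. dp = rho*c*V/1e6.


dp = 1000 * 1276 * 3.7 / 1e6 = 4.7212 MPa


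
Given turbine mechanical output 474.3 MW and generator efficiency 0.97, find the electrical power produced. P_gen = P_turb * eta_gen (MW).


P_gen = 474.3 * 0.97 = 460.0710 MW


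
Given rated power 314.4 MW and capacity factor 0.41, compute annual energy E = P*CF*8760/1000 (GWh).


E = 314.4 * 0.41 * 8760 / 1000 = 1129.1990 GWh


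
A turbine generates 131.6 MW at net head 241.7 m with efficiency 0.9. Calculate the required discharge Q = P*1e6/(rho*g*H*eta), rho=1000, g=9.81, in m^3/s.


Q = 131.6 * 1e6 / (1000 * 9.81 * 241.7 * 0.9) = 61.6691 m^3/s


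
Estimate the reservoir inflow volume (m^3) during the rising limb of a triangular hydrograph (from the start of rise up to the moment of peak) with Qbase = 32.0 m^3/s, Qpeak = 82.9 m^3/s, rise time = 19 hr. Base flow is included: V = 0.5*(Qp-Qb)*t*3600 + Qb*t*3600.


V = 0.5*(82.9 - 32.0)*19*3600 + 32.0*19*3600 = 3.9296e+06 m^3


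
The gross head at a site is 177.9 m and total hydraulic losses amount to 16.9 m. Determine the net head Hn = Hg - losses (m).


Hn = 177.9 - 16.9 = 161.0000 m


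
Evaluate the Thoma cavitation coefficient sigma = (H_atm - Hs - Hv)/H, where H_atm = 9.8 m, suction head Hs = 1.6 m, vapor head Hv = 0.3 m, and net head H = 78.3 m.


sigma = (9.8 - 1.6 - 0.3) / 78.3 = 0.1009


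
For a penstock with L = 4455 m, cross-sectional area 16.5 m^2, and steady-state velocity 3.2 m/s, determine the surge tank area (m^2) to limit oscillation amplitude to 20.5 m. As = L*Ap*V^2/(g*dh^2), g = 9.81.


As = 4455 * 16.5 * 3.2^2 / (9.81 * 20.5^2) = 182.5807 m^2


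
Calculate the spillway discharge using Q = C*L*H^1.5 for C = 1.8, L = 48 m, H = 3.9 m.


Q = 1.8 * 48 * 3.9^1.5 = 665.4427 m^3/s


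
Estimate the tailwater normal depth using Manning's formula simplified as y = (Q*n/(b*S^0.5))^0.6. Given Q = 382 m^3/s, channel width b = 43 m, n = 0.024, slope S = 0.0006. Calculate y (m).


y = (382 * 0.024 / (43 * 0.0006^0.5))^0.6 = 3.6630 m


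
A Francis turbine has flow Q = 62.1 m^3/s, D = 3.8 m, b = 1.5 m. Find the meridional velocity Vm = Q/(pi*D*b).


Vm = 62.1 / (pi * 3.8 * 1.5) = 3.4679 m/s


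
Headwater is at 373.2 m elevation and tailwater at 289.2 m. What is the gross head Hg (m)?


Hg = 373.2 - 289.2 = 84.0000 m


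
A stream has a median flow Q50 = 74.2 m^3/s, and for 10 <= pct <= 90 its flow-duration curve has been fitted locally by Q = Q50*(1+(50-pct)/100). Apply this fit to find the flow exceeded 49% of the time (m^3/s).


Q = 74.2 * (1 + (50 - 49)/100) = 74.9420 m^3/s


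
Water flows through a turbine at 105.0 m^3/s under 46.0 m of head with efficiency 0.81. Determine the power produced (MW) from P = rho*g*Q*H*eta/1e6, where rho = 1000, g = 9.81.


P = 1000 * 9.81 * 105.0 * 46.0 * 0.81 / 1e6 = 38.3797 MW


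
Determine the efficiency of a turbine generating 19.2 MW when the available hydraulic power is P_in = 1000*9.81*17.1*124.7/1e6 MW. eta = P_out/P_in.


P_in = 1000 * 9.81 * 17.1 * 124.7 / 1e6 = 20.9185 MW
eta = 19.2 / 20.9185 = 0.9178


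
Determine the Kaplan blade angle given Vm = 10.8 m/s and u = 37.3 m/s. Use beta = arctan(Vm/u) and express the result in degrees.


beta = arctan(10.8 / 37.3) = 16.1481 degrees


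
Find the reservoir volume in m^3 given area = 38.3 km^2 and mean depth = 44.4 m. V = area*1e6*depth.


V = 38.3 * 1e6 * 44.4 = 1.7005e+09 m^3


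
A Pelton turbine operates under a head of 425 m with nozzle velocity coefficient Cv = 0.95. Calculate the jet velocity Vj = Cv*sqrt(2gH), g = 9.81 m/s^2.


Vj = 0.95 * sqrt(2*9.81*425) = 86.7496 m/s


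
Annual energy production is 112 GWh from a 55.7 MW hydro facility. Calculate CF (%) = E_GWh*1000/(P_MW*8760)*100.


CF = 112 * 1000 / (55.7 * 8760) * 100 = 22.9540 %


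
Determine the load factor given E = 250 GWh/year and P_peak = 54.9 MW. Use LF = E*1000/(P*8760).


LF = 250 * 1000 / (54.9 * 8760) = 0.5198


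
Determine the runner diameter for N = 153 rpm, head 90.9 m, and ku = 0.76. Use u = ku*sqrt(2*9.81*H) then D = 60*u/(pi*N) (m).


u = 0.76 * sqrt(2*9.81*90.9) = 32.0956 m/s
D = 60 * 32.0956 / (pi * 153) = 4.0064 m


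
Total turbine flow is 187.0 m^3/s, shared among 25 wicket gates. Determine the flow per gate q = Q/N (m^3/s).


q = 187.0 / 25 = 7.4800 m^3/s


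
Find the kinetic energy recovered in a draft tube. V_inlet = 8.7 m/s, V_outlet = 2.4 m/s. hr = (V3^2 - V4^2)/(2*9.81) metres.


hr = (8.7^2 - 2.4^2) / (2*9.81) = 3.5642 m


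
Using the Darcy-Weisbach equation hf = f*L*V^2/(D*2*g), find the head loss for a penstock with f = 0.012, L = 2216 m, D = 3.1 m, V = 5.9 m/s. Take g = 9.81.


hf = 0.012 * 2216 * 5.9^2 / (3.1 * 2 * 9.81) = 15.2193 m


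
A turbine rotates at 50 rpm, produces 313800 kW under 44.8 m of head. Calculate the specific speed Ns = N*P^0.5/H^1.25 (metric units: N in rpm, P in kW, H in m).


Ns = 50 * 313800^0.5 / 44.8^1.25 = 241.6568


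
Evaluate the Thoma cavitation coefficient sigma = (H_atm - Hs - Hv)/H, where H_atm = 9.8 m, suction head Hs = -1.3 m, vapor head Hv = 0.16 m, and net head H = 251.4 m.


sigma = (9.8 - (-1.3) - 0.16) / 251.4 = 0.0435


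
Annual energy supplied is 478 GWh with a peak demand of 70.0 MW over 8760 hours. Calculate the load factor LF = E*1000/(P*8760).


LF = 478 * 1000 / (70.0 * 8760) = 0.7795


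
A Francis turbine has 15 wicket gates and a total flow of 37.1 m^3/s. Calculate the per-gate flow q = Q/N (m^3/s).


q = 37.1 / 15 = 2.4733 m^3/s


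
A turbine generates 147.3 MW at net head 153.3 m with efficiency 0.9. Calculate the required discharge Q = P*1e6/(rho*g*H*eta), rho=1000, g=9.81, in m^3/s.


Q = 147.3 * 1e6 / (1000 * 9.81 * 153.3 * 0.9) = 108.8301 m^3/s


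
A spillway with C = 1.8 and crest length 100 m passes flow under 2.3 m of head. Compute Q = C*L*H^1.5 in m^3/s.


Q = 1.8 * 100 * 2.3^1.5 = 627.8621 m^3/s


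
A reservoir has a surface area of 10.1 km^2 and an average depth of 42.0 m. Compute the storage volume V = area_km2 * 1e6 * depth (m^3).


V = 10.1 * 1e6 * 42.0 = 4.2420e+08 m^3


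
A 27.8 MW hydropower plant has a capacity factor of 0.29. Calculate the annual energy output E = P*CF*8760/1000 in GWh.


E = 27.8 * 0.29 * 8760 / 1000 = 70.6231 GWh


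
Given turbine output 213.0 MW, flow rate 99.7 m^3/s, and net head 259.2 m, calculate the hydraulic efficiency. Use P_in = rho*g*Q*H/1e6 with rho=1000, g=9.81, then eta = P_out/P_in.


P_in = 1000 * 9.81 * 99.7 * 259.2 / 1e6 = 253.5124 MW
eta = 213.0 / 253.5124 = 0.8402


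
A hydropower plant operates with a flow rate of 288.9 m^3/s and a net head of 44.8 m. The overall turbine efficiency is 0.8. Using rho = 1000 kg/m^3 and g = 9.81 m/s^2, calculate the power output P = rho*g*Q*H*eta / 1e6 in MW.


P = 1000 * 9.81 * 288.9 * 44.8 * 0.8 / 1e6 = 101.5745 MW


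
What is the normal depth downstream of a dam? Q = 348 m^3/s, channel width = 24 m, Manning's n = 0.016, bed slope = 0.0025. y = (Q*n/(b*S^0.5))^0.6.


y = (348 * 0.016 / (24 * 0.0025^0.5))^0.6 = 2.5114 m


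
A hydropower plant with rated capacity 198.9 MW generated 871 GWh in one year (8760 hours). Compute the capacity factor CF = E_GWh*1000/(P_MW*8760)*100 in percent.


CF = 871 * 1000 / (198.9 * 8760) * 100 = 49.9896 %


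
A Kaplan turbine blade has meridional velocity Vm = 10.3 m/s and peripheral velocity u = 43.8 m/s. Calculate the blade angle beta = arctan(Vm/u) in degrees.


beta = arctan(10.3 / 43.8) = 13.2332 degrees


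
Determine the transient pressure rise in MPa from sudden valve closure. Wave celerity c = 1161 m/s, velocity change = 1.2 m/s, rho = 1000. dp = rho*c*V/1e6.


dp = 1000 * 1161 * 1.2 / 1e6 = 1.3932 MPa


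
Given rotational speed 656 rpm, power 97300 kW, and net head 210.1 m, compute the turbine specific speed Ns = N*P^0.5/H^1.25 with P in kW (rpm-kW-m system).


Ns = 656 * 97300^0.5 / 210.1^1.25 = 255.8160


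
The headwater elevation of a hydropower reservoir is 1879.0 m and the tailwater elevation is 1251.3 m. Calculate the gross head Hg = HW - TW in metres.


Hg = 1879.0 - 1251.3 = 627.7000 m


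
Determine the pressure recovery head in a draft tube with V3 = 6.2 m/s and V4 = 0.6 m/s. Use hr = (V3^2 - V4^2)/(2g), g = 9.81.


hr = (6.2^2 - 0.6^2) / (2*9.81) = 1.9409 m


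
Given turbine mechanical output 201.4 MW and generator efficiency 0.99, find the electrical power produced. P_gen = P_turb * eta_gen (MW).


P_gen = 201.4 * 0.99 = 199.3860 MW


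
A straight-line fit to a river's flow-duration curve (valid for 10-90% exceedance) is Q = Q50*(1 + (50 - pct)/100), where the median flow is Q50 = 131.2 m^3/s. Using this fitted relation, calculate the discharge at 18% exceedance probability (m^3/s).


Q = 131.2 * (1 + (50 - 18)/100) = 173.1840 m^3/s


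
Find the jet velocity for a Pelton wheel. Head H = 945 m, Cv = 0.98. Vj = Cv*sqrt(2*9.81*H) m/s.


Vj = 0.98 * sqrt(2*9.81*945) = 133.4417 m/s


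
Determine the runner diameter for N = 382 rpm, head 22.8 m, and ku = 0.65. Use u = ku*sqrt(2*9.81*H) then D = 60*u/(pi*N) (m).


u = 0.65 * sqrt(2*9.81*22.8) = 13.7477 m/s
D = 60 * 13.7477 / (pi * 382) = 0.6873 m
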